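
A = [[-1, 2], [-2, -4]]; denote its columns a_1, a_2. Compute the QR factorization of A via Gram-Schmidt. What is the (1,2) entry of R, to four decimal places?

r_{12} = 2.6833

a_1 = (-1, -2); ‖a_1‖ = 2.2361, so e_1 = (-0.4472, -0.8944).
r_{12} = e_1·a_2 = 2.6833.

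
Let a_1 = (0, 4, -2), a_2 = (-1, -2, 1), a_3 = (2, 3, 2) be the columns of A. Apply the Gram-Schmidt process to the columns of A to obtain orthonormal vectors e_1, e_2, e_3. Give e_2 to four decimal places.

a_1 = (0, 4, -2); ‖a_1‖ = 4.4721, so e_1 = (0.0000, 0.8944, -0.4472).
e_1·a_2 = 0.0000·(-1) + 0.8944·(-2) + (-0.4472)·1 = -2.2361.
u_2 = a_2 + 2.2361·e_1 = (-1.0000, 0.0000, 0.0000).
‖u_2‖ = 1.0000, so e_2 = (-1.0000, 0.0000, 0.0000).

e_2 = (-1.0000, 0.0000, 0.0000)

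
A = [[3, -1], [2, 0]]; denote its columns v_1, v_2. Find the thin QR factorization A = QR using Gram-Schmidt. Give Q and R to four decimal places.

v_1 = (3, 2); ‖v_1‖ = 3.6056, so e_1 = (0.8321, 0.5547).
e_1·v_2 = 0.8321·(-1) + 0.5547·0 = -0.8321.
u_2 = v_2 + 0.8321·e_1 = (-0.3077, 0.4615).
‖u_2‖ = 0.5547, so e_2 = (-0.5547, 0.8321).

Q = [[0.8321, -0.5547], [0.5547, 0.8321]], R = [[3.6056, -0.8321], [0.0000, 0.5547]]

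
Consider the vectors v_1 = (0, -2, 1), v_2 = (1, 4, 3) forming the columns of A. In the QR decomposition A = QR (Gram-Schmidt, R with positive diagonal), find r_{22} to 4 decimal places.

r_{22} = 4.5826

e_1 = v_1/‖v_1‖ = (0, -2, 1)/2.2361 = (0.0000, -0.8944, 0.4472).
r_{12} = e_1·v_2 = -2.2361.
u_2 = v_2 + 2.2361·e_1 = (1.0000, 2.0000, 4.0000).
r_{22} = ‖u_2‖ = 4.5826.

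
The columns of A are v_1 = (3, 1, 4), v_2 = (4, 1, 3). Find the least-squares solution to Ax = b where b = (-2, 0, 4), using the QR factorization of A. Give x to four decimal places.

q_1 = v_1/‖v_1‖ = (3, 1, 4)/5.0990 = (0.5883, 0.1961, 0.7845).
r_{12} = q_1·v_2 = 4.9029.
u_2 = v_2 − 4.9029·q_1 = (1.1154, 0.0385, -0.8462).
‖u_2‖ = 1.4005, so q_2 = (0.7964, 0.0275, -0.6042).
Qᵀb = (1.9612, -4.0094).
Back-substitute: x_2 = -4.0094/1.4005 = -2.8627.
x_1 = (1.9612 − 4.9029·(-2.8627))/5.0990 = 3.1373.

x = (3.1373, -2.8627)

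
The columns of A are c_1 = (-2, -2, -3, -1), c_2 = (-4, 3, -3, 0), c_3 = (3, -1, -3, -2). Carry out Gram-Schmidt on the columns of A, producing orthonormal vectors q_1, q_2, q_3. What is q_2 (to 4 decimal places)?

q_2 = (-0.5319, 0.8084, -0.2234, 0.1170)

q_1 = c_1/‖c_1‖ = (-2, -2, -3, -1)/4.2426 = (-0.4714, -0.4714, -0.7071, -0.2357).
r_{12} = q_1·c_2 = 2.5927.
u_2 = c_2 − 2.5927·q_1 = (-2.7778, 4.2222, -1.1667, 0.6111).
‖u_2‖ = 5.2228, so q_2 = (-0.5319, 0.8084, -0.2234, 0.1170).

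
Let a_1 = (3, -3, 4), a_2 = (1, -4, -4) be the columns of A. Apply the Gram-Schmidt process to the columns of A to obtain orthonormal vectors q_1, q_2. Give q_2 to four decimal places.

q_2 = (0.1895, -0.7120, -0.6761)

a_1 = (3, -3, 4); ‖a_1‖ = 5.8310, so q_1 = (0.5145, -0.5145, 0.6860).
q_1·a_2 = 0.5145·1 + (-0.5145)·(-4) + 0.6860·(-4) = -0.1715.
u_2 = a_2 + 0.1715·q_1 = (1.0882, -4.0882, -3.8824).
‖u_2‖ = 5.7420, so q_2 = (0.1895, -0.7120, -0.6761).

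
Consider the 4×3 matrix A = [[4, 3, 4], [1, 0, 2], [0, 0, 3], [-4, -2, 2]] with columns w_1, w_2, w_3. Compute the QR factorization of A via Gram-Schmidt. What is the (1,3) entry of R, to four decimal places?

w_1 = (4, 1, 0, -4); ‖w_1‖ = 5.7446, so q_1 = (0.6963, 0.1741, 0.0000, -0.6963).
r_{13} = q_1·w_3 = 1.7408.

r_{13} = 1.7408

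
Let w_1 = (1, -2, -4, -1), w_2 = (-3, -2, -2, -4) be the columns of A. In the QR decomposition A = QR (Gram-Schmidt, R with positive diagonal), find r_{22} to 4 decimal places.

r_{22} = 5.0317

q_1 = w_1/‖w_1‖ = (1, -2, -4, -1)/4.6904 = (0.2132, -0.4264, -0.8528, -0.2132).
r_{12} = q_1·w_2 = 2.7716.
u_2 = w_2 − 2.7716·q_1 = (-3.5909, -0.8182, 0.3636, -3.4091).
r_{22} = ‖u_2‖ = 5.0317.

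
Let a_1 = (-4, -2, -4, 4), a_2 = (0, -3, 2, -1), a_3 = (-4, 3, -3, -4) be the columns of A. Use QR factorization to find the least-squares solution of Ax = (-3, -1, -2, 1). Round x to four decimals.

q_1 = a_1/‖a_1‖ = (-4, -2, -4, 4)/7.2111 = (-0.5547, -0.2774, -0.5547, 0.5547).
r_{12} = q_1·a_2 = -0.8321.
u_2 = a_2 + 0.8321·q_1 = (-0.4615, -3.2308, 1.5385, -0.5385).
‖u_2‖ = 3.6480, so q_2 = (-0.1265, -0.8856, 0.4217, -0.1476).
r_{13} = q_1·a_3 = 0.8321; r_{23} = q_2·a_3 = -2.8256.
u_3 = a_3 − 0.8321·q_1 + 2.8256·q_2 = (-3.8960, 0.7283, -1.3468, -4.8786).
‖u_3‖ = 6.4284, so q_3 = (-0.6061, 0.1133, -0.2095, -0.7589).
Qᵀb = (3.6056, 0.2741, 1.3650).
Back-substitute: x_3 = 1.3650/6.4284 = 0.2123.
x_2 = (0.2741 + 2.8256·0.2123)/3.6480 = 0.2396.
x_1 = (3.6056 + 0.8321·0.2396 − 0.8321·0.2123)/7.2111 = 0.5031.

x = (0.5031, 0.2396, 0.2123)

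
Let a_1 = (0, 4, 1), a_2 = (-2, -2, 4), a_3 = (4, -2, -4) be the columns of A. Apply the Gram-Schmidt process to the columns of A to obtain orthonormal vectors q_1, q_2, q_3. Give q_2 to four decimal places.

q_1 = a_1/‖a_1‖ = (0, 4, 1)/4.1231 = (0.0000, 0.9701, 0.2425).
r_{12} = q_1·a_2 = -0.9701.
u_2 = a_2 + 0.9701·q_1 = (-2.0000, -1.0588, 4.2353).
‖u_2‖ = 4.8020, so q_2 = (-0.4165, -0.2205, 0.8820).

q_2 = (-0.4165, -0.2205, 0.8820)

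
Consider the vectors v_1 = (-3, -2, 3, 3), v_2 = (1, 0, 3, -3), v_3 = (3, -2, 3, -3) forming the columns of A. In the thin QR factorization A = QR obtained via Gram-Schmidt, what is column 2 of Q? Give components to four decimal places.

v_1 = (-3, -2, 3, 3); ‖v_1‖ = 5.5678, so q_1 = (-0.5388, -0.3592, 0.5388, 0.5388).
q_1·v_2 = (-0.5388)·1 + (-0.3592)·0 + 0.5388·3 + 0.5388·(-3) = -0.5388.
u_2 = v_2 + 0.5388·q_1 = (0.7097, -0.1935, 3.2903, -2.7097).
‖u_2‖ = 4.3255, so q_2 = (0.1641, -0.0447, 0.7607, -0.6264).

q_2 = (0.1641, -0.0447, 0.7607, -0.6264)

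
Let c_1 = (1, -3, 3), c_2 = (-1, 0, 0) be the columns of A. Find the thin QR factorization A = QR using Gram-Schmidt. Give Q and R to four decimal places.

c_1 = (1, -3, 3); ‖c_1‖ = 4.3589, so q_1 = (0.2294, -0.6882, 0.6882).
q_1·c_2 = 0.2294·(-1) + (-0.6882)·0 + 0.6882·0 = -0.2294.
u_2 = c_2 + 0.2294·q_1 = (-0.9474, -0.1579, 0.1579).
‖u_2‖ = 0.9733, so q_2 = (-0.9733, -0.1622, 0.1622).

Q = [[0.2294, -0.9733], [-0.6882, -0.1622], [0.6882, 0.1622]], R = [[4.3589, -0.2294], [0.0000, 0.9733]]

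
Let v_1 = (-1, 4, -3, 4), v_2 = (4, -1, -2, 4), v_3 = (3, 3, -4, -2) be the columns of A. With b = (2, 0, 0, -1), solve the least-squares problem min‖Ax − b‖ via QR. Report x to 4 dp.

v_1 = (-1, 4, -3, 4); ‖v_1‖ = 6.4807, so e_1 = (-0.1543, 0.6172, -0.4629, 0.6172).
e_1·v_2 = (-0.1543)·4 + 0.6172·(-1) + (-0.4629)·(-2) + 0.6172·4 = 2.1602.
u_2 = v_2 − 2.1602·e_1 = (4.3333, -2.3333, -1.0000, 2.6667).
‖u_2‖ = 5.6862, so e_2 = (0.7621, -0.4103, -0.1759, 0.4690).
e_1·v_3 = (-0.1543)·3 + 0.6172·3 + (-0.4629)·(-4) + 0.6172·(-2) = 2.0059; e_2·v_3 = 0.7621·3 + (-0.4103)·3 + (-0.1759)·(-4) + 0.4690·(-2) = 0.8207.
u_3 = v_3 − 2.0059·e_1 − 0.8207·e_2 = (2.6841, 2.0987, -2.9271, -3.6230).
‖u_3‖ = 5.7708, so e_3 = (0.4651, 0.3637, -0.5072, -0.6278).
Qᵀb = (-0.9258, 1.0552, 1.5580).
Back-substitute: x_3 = 1.5580/5.7708 = 0.2700.
x_2 = (1.0552 − 0.8207·0.2700)/5.6862 = 0.1466.
x_1 = (-0.9258 − 2.1602·0.1466 − 2.0059·0.2700)/6.4807 = -0.2753.

x = (-0.2753, 0.1466, 0.2700)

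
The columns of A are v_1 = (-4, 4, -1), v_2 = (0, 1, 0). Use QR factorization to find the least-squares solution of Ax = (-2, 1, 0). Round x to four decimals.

v_1 = (-4, 4, -1); ‖v_1‖ = 5.7446, so e_1 = (-0.6963, 0.6963, -0.1741).
e_1·v_2 = (-0.6963)·0 + 0.6963·1 + (-0.1741)·0 = 0.6963.
u_2 = v_2 − 0.6963·e_1 = (0.4848, 0.5152, 0.1212).
‖u_2‖ = 0.7177, so e_2 = (0.6755, 0.7177, 0.1689).
Qᵀb = (2.0889, -0.6333).
Back-substitute: x_2 = -0.6333/0.7177 = -0.8824.
x_1 = (2.0889 − 0.6963·(-0.8824))/5.7446 = 0.4706.

x = (0.4706, -0.8824)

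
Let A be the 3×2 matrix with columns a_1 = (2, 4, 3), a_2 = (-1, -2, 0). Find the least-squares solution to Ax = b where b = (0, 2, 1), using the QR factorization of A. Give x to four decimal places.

e_1 = a_1/‖a_1‖ = (2, 4, 3)/5.3852 = (0.3714, 0.7428, 0.5571).
r_{12} = e_1·a_2 = -1.8570.
u_2 = a_2 + 1.8570·e_1 = (-0.3103, -0.6207, 1.0345).
‖u_2‖ = 1.2457, so e_2 = (-0.2491, -0.4983, 0.8305).
Qᵀb = (2.0426, -0.1661).
Back-substitute: x_2 = -0.1661/1.2457 = -0.1333.
x_1 = (2.0426 + 1.8570·(-0.1333))/5.3852 = 0.3333.

x = (0.3333, -0.1333)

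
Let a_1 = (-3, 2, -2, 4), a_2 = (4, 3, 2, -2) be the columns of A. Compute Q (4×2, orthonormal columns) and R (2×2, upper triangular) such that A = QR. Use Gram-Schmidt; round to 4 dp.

Q = [[-0.5222, 0.4909], [0.3482, 0.8497], [-0.3482, 0.1888], [0.6963, 0.0378]], R = [[5.7446, -3.1334], [0.0000, 4.8148]]

a_1 = (-3, 2, -2, 4); ‖a_1‖ = 5.7446, so q_1 = (-0.5222, 0.3482, -0.3482, 0.6963).
q_1·a_2 = (-0.5222)·4 + 0.3482·3 + (-0.3482)·2 + 0.6963·(-2) = -3.1334.
u_2 = a_2 + 3.1334·q_1 = (2.3636, 4.0909, 0.9091, 0.1818).
‖u_2‖ = 4.8148, so q_2 = (0.4909, 0.8497, 0.1888, 0.0378).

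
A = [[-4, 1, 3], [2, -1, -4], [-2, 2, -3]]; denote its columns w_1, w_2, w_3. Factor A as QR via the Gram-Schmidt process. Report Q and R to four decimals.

Q = [[-0.8165, -0.4924, -0.3015], [0.4082, -0.1231, -0.9045], [-0.4082, 0.8616, -0.3015]], R = [[4.8990, -2.0412, -2.8577], [0.0000, 1.3540, -3.5697], [0.0000, 0.0000, 3.6181]]

w_1 = (-4, 2, -2); ‖w_1‖ = 4.8990, so e_1 = (-0.8165, 0.4082, -0.4082).
e_1·w_2 = (-0.8165)·1 + 0.4082·(-1) + (-0.4082)·2 = -2.0412.
u_2 = w_2 + 2.0412·e_1 = (-0.6667, -0.1667, 1.1667).
‖u_2‖ = 1.3540, so e_2 = (-0.4924, -0.1231, 0.8616).
e_1·w_3 = (-0.8165)·3 + 0.4082·(-4) + (-0.4082)·(-3) = -2.8577; e_2·w_3 = (-0.4924)·3 + (-0.1231)·(-4) + 0.8616·(-3) = -3.5697.
u_3 = w_3 + 2.8577·e_1 + 3.5697·e_2 = (-1.0909, -3.2727, -1.0909).
‖u_3‖ = 3.6181, so e_3 = (-0.3015, -0.9045, -0.3015).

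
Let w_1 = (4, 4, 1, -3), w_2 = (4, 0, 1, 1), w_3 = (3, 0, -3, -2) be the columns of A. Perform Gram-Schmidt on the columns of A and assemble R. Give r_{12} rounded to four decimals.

w_1 = (4, 4, 1, -3); ‖w_1‖ = 6.4807, so q_1 = (0.6172, 0.6172, 0.1543, -0.4629).
r_{12} = q_1·w_2 = 2.1602.

r_{12} = 2.1602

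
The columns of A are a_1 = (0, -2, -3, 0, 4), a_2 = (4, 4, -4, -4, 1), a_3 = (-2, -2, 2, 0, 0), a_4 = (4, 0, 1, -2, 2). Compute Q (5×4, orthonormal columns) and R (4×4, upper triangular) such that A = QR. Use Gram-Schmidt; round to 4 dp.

a_1 = (0, -2, -3, 0, 4); ‖a_1‖ = 5.3852, so e_1 = (0.0000, -0.3714, -0.5571, 0.0000, 0.7428).
e_1·a_2 = 0.0000·4 + (-0.3714)·4 + (-0.5571)·(-4) + 0.0000·(-4) + 0.7428·1 = 1.4856.
u_2 = a_2 − 1.4856·e_1 = (4.0000, 4.5517, -3.1724, -4.0000, -0.1034).
‖u_2‖ = 7.9242, so e_2 = (0.5048, 0.5744, -0.4003, -0.5048, -0.0131).
e_1·a_3 = 0.0000·(-2) + (-0.3714)·(-2) + (-0.5571)·2 + 0.0000·0 + 0.7428·0 = -0.3714; e_2·a_3 = 0.5048·(-2) + 0.5744·(-2) + (-0.4003)·2 + (-0.5048)·0 + (-0.0131)·0 = -2.9591.
u_3 = a_3 + 0.3714·e_1 + 2.9591·e_2 = (-0.5063, -0.4382, 0.6085, -1.4937, 0.2372).
‖u_3‖ = 1.7624, so e_3 = (-0.2873, -0.2487, 0.3452, -0.8475, 0.1346).
e_1·a_4 = 0.0000·4 + (-0.3714)·0 + (-0.5571)·1 + 0.0000·(-2) + 0.7428·2 = 0.9285; e_2·a_4 = 0.5048·4 + 0.5744·0 + (-0.4003)·1 + (-0.5048)·(-2) + (-0.0131)·2 = 2.6022; e_3·a_4 = (-0.2873)·4 + (-0.2487)·0 + 0.3452·1 + (-0.8475)·(-2) + 0.1346·2 = 1.1604.
u_4 = a_4 − 0.9285·e_1 − 2.6022·e_2 − 1.1604·e_3 = (3.0198, -0.8614, 2.1584, 0.2970, 1.1881).
‖u_4‖ = 4.0025, so e_4 = (0.7545, -0.2152, 0.5393, 0.0742, 0.2968).

Q = [[0.0000, 0.5048, -0.2873, 0.7545], [-0.3714, 0.5744, -0.2487, -0.2152], [-0.5571, -0.4003, 0.3452, 0.5393], [0.0000, -0.5048, -0.8475, 0.0742], [0.7428, -0.0131, 0.1346, 0.2968]], R = [[5.3852, 1.4856, -0.3714, 0.9285], [0.0000, 7.9242, -2.9591, 2.6022], [0.0000, 0.0000, 1.7624, 1.1604], [0.0000, 0.0000, 0.0000, 4.0025]]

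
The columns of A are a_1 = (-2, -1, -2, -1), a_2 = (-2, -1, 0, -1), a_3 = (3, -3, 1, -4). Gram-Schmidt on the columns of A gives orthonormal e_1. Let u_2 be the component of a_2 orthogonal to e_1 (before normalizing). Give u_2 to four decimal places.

u_2 = (-0.8000, -0.4000, 1.2000, -0.4000)

a_1 = (-2, -1, -2, -1); ‖a_1‖ = 3.1623, so e_1 = (-0.6325, -0.3162, -0.6325, -0.3162).
e_1·a_2 = (-0.6325)·(-2) + (-0.3162)·(-1) + (-0.6325)·0 + (-0.3162)·(-1) = 1.8974.
u_2 = a_2 − 1.8974·e_1 = (-0.8000, -0.4000, 1.2000, -0.4000).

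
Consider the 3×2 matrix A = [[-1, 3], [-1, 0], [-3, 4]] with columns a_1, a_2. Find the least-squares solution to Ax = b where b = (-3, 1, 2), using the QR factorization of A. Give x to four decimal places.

x = (-2.3000, -1.4200)

a_1 = (-1, -1, -3); ‖a_1‖ = 3.3166, so q_1 = (-0.3015, -0.3015, -0.9045).
q_1·a_2 = (-0.3015)·3 + (-0.3015)·0 + (-0.9045)·4 = -4.5227.
u_2 = a_2 + 4.5227·q_1 = (1.6364, -1.3636, -0.0909).
‖u_2‖ = 2.1320, so q_2 = (0.7675, -0.6396, -0.0426).
Qᵀb = (-1.2060, -3.0275).
Back-substitute: x_2 = -3.0275/2.1320 = -1.4200.
x_1 = (-1.2060 + 4.5227·(-1.4200))/3.3166 = -2.3000.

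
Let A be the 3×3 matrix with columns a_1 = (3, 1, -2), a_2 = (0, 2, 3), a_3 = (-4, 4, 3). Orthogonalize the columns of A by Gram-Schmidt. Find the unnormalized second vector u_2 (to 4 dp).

a_1 = (3, 1, -2); ‖a_1‖ = 3.7417, so q_1 = (0.8018, 0.2673, -0.5345).
q_1·a_2 = 0.8018·0 + 0.2673·2 + (-0.5345)·3 = -1.0690.
u_2 = a_2 + 1.0690·q_1 = (0.8571, 2.2857, 2.4286).

u_2 = (0.8571, 2.2857, 2.4286)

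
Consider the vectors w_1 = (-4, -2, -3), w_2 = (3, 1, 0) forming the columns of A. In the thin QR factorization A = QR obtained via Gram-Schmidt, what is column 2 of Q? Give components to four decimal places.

w_1 = (-4, -2, -3); ‖w_1‖ = 5.3852, so q_1 = (-0.7428, -0.3714, -0.5571).
q_1·w_2 = (-0.7428)·3 + (-0.3714)·1 + (-0.5571)·0 = -2.5997.
u_2 = w_2 + 2.5997·q_1 = (1.0690, 0.0345, -1.4483).
‖u_2‖ = 1.8004, so q_2 = (0.5937, 0.0192, -0.8044).

q_2 = (0.5937, 0.0192, -0.8044)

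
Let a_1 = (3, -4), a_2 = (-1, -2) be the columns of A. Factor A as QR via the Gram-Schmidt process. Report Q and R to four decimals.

Q = [[0.6000, -0.8000], [-0.8000, -0.6000]], R = [[5.0000, 1.0000], [0.0000, 2.0000]]

a_1 = (3, -4); ‖a_1‖ = 5.0000, so q_1 = (0.6000, -0.8000).
q_1·a_2 = 0.6000·(-1) + (-0.8000)·(-2) = 1.0000.
u_2 = a_2 − 1.0000·q_1 = (-1.6000, -1.2000).
‖u_2‖ = 2.0000, so q_2 = (-0.8000, -0.6000).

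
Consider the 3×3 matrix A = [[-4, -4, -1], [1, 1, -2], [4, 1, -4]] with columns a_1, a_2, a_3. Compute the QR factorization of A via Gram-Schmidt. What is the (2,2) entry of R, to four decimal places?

q_1 = a_1/‖a_1‖ = (-4, 1, 4)/5.7446 = (-0.6963, 0.1741, 0.6963).
r_{12} = q_1·a_2 = 3.6556.
u_2 = a_2 − 3.6556·q_1 = (-1.4545, 0.3636, -1.5455).
r_{22} = ‖u_2‖ = 2.1532.

r_{22} = 2.1532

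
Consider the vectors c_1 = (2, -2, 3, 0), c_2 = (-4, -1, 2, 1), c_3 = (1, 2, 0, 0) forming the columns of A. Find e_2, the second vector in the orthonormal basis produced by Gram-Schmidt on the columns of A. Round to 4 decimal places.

c_1 = (2, -2, 3, 0); ‖c_1‖ = 4.1231, so e_1 = (0.4851, -0.4851, 0.7276, 0.0000).
e_1·c_2 = 0.4851·(-4) + (-0.4851)·(-1) + 0.7276·2 + 0.0000·1 = 0.0000.
u_2 = c_2 + 0.0000·e_1 = (-4.0000, -1.0000, 2.0000, 1.0000).
‖u_2‖ = 4.6904, so e_2 = (-0.8528, -0.2132, 0.4264, 0.2132).

e_2 = (-0.8528, -0.2132, 0.4264, 0.2132)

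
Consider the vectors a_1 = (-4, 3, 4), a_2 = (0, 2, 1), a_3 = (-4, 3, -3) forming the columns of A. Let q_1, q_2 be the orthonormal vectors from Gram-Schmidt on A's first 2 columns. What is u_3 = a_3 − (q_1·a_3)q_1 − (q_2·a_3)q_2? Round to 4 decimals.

u_3 = (-2.6667, 2.1333, -4.2667)

q_1 = a_1/‖a_1‖ = (-4, 3, 4)/6.4031 = (-0.6247, 0.4685, 0.6247).
r_{12} = q_1·a_2 = 1.5617.
u_2 = a_2 − 1.5617·q_1 = (0.9756, 1.2683, 0.0244).
‖u_2‖ = 1.6003, so q_2 = (0.6096, 0.7925, 0.0152).
r_{13} = q_1·a_3 = 2.0303; r_{23} = q_2·a_3 = -0.1067.
u_3 = a_3 − 2.0303·q_1 + 0.1067·q_2 = (-2.6667, 2.1333, -4.2667).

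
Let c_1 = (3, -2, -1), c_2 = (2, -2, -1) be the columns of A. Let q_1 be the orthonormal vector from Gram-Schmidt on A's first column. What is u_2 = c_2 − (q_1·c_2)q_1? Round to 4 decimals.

q_1 = c_1/‖c_1‖ = (3, -2, -1)/3.7417 = (0.8018, -0.5345, -0.2673).
r_{12} = q_1·c_2 = 2.9399.
u_2 = c_2 − 2.9399·q_1 = (-0.3571, -0.4286, -0.2143).

u_2 = (-0.3571, -0.4286, -0.2143)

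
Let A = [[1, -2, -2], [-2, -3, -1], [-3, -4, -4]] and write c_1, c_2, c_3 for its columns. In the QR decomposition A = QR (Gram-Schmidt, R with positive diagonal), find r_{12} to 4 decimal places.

c_1 = (1, -2, -3); ‖c_1‖ = 3.7417, so q_1 = (0.2673, -0.5345, -0.8018).
r_{12} = q_1·c_2 = 4.2762.

r_{12} = 4.2762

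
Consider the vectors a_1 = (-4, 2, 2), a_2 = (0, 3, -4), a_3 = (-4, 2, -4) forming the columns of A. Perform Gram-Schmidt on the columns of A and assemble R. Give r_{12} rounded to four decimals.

r_{12} = -0.4082

a_1 = (-4, 2, 2); ‖a_1‖ = 4.8990, so e_1 = (-0.8165, 0.4082, 0.4082).
r_{12} = e_1·a_2 = -0.4082.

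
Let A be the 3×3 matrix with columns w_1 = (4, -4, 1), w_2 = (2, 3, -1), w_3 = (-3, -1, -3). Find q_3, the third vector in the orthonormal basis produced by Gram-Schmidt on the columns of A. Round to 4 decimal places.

q_3 = (-0.0478, -0.2870, -0.9567)

q_1 = w_1/‖w_1‖ = (4, -4, 1)/5.7446 = (0.6963, -0.6963, 0.1741).
r_{12} = q_1·w_2 = -0.8704.
u_2 = w_2 + 0.8704·q_1 = (2.6061, 2.3939, -0.8485).
‖u_2‖ = 3.6390, so q_2 = (0.7161, 0.6579, -0.2332).
r_{13} = q_1·w_3 = -1.9149; r_{23} = q_2·w_3 = -2.1068.
u_3 = w_3 + 1.9149·q_1 + 2.1068·q_2 = (-0.1579, -0.9474, -3.1579).
‖u_3‖ = 3.3007, so q_3 = (-0.0478, -0.2870, -0.9567).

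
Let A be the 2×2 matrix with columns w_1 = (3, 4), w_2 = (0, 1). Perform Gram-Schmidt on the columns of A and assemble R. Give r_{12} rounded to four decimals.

w_1 = (3, 4); ‖w_1‖ = 5.0000, so e_1 = (0.6000, 0.8000).
r_{12} = e_1·w_2 = 0.8000.

r_{12} = 0.8000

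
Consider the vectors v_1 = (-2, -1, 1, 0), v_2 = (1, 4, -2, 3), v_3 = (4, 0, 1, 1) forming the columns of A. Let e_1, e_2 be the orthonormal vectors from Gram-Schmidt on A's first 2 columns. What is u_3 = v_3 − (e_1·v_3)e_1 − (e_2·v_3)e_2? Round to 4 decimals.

u_3 = (1.2931, -0.5690, 2.0172, 1.6724)

e_1 = v_1/‖v_1‖ = (-2, -1, 1, 0)/2.4495 = (-0.8165, -0.4082, 0.4082, 0.0000).
r_{12} = e_1·v_2 = -3.2660.
u_2 = v_2 + 3.2660·e_1 = (-1.6667, 2.6667, -0.6667, 3.0000).
‖u_2‖ = 4.3970, so e_2 = (-0.3790, 0.6065, -0.1516, 0.6823).
r_{13} = e_1·v_3 = -2.8577; r_{23} = e_2·v_3 = -0.9855.
u_3 = v_3 + 2.8577·e_1 + 0.9855·e_2 = (1.2931, -0.5690, 2.0172, 1.6724).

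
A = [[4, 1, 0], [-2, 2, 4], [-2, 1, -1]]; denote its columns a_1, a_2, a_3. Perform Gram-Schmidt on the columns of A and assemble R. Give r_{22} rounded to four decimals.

a_1 = (4, -2, -2); ‖a_1‖ = 4.8990, so q_1 = (0.8165, -0.4082, -0.4082).
q_1·a_2 = 0.8165·1 + (-0.4082)·2 + (-0.4082)·1 = -0.4082.
u_2 = a_2 + 0.4082·q_1 = (1.3333, 1.8333, 0.8333).
r_{22} = ‖u_2‖ = 2.4152.

r_{22} = 2.4152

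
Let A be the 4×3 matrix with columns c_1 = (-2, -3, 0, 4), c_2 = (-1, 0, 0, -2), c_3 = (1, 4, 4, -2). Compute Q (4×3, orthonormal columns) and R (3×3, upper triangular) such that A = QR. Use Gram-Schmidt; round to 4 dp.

Q = [[-0.3714, -0.7292, -0.2482], [-0.5571, -0.3202, 0.3310], [0.0000, 0.0000, 0.9019], [0.7428, -0.6047, 0.1241]], R = [[5.3852, -1.1142, -4.0853], [0.0000, 1.9387, -0.8004], [0.0000, 0.0000, 4.4351]]

c_1 = (-2, -3, 0, 4); ‖c_1‖ = 5.3852, so q_1 = (-0.3714, -0.5571, 0.0000, 0.7428).
q_1·c_2 = (-0.3714)·(-1) + (-0.5571)·0 + 0.0000·0 + 0.7428·(-2) = -1.1142.
u_2 = c_2 + 1.1142·q_1 = (-1.4138, -0.6207, 0.0000, -1.1724).
‖u_2‖ = 1.9387, so q_2 = (-0.7292, -0.3202, 0.0000, -0.6047).
q_1·c_3 = (-0.3714)·1 + (-0.5571)·4 + 0.0000·4 + 0.7428·(-2) = -4.0853; q_2·c_3 = (-0.7292)·1 + (-0.3202)·4 + 0.0000·4 + (-0.6047)·(-2) = -0.8004.
u_3 = c_3 + 4.0853·q_1 + 0.8004·q_2 = (-1.1009, 1.4679, 4.0000, 0.5505).
‖u_3‖ = 4.4351, so q_3 = (-0.2482, 0.3310, 0.9019, 0.1241).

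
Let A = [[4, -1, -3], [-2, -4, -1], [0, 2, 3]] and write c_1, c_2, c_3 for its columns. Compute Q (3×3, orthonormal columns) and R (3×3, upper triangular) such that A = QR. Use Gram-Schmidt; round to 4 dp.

Q = [[0.8944, -0.4005, 0.1990], [-0.4472, -0.8010, 0.3980], [0.0000, 0.4450, 0.8955]], R = [[4.4721, 0.8944, -2.2361], [0.0000, 4.4944, 3.3375], [0.0000, 0.0000, 1.6916]]

c_1 = (4, -2, 0); ‖c_1‖ = 4.4721, so q_1 = (0.8944, -0.4472, 0.0000).
q_1·c_2 = 0.8944·(-1) + (-0.4472)·(-4) + 0.0000·2 = 0.8944.
u_2 = c_2 − 0.8944·q_1 = (-1.8000, -3.6000, 2.0000).
‖u_2‖ = 4.4944, so q_2 = (-0.4005, -0.8010, 0.4450).
q_1·c_3 = 0.8944·(-3) + (-0.4472)·(-1) + 0.0000·3 = -2.2361; q_2·c_3 = (-0.4005)·(-3) + (-0.8010)·(-1) + 0.4450·3 = 3.3375.
u_3 = c_3 + 2.2361·q_1 − 3.3375·q_2 = (0.3366, 0.6733, 1.5149).
‖u_3‖ = 1.6916, so q_3 = (0.1990, 0.3980, 0.8955).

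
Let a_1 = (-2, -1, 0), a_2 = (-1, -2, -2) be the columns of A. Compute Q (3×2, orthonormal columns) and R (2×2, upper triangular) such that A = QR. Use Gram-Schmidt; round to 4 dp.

q_1 = a_1/‖a_1‖ = (-2, -1, 0)/2.2361 = (-0.8944, -0.4472, 0.0000).
r_{12} = q_1·a_2 = 1.7889.
u_2 = a_2 − 1.7889·q_1 = (0.6000, -1.2000, -2.0000).
‖u_2‖ = 2.4083, so q_2 = (0.2491, -0.4983, -0.8305).

Q = [[-0.8944, 0.2491], [-0.4472, -0.4983], [0.0000, -0.8305]], R = [[2.2361, 1.7889], [0.0000, 2.4083]]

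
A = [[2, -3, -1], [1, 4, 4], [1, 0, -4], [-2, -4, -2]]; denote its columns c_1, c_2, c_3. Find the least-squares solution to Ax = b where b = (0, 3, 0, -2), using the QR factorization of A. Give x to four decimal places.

x = (0.4886, 0.2867, 0.1968)

c_1 = (2, 1, 1, -2); ‖c_1‖ = 3.1623, so e_1 = (0.6325, 0.3162, 0.3162, -0.6325).
e_1·c_2 = 0.6325·(-3) + 0.3162·4 + 0.3162·0 + (-0.6325)·(-4) = 1.8974.
u_2 = c_2 − 1.8974·e_1 = (-4.2000, 3.4000, -0.6000, -2.8000).
‖u_2‖ = 6.1156, so e_2 = (-0.6868, 0.5560, -0.0981, -0.4578).
e_1·c_3 = 0.6325·(-1) + 0.3162·4 + 0.3162·(-4) + (-0.6325)·(-2) = 0.6325; e_2·c_3 = (-0.6868)·(-1) + 0.5560·4 + (-0.0981)·(-4) + (-0.4578)·(-2) = 4.2188.
u_3 = c_3 − 0.6325·e_1 − 4.2188·e_2 = (1.4973, 1.4545, -3.7861, 0.3316).
‖u_3‖ = 4.3361, so e_3 = (0.3453, 0.3354, -0.8731, 0.0765).
Qᵀb = (2.2136, 2.5836, 0.8534).
Back-substitute: x_3 = 0.8534/4.3361 = 0.1968.
x_2 = (2.5836 − 4.2188·0.1968)/6.1156 = 0.2867.
x_1 = (2.2136 − 1.8974·0.2867 − 0.6325·0.1968)/3.1623 = 0.4886.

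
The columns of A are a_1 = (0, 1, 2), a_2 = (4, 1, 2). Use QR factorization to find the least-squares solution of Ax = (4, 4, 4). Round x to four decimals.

a_1 = (0, 1, 2); ‖a_1‖ = 2.2361, so q_1 = (0.0000, 0.4472, 0.8944).
q_1·a_2 = 0.0000·4 + 0.4472·1 + 0.8944·2 = 2.2361.
u_2 = a_2 − 2.2361·q_1 = (4.0000, 0.0000, 0.0000).
‖u_2‖ = 4.0000, so q_2 = (1.0000, 0.0000, 0.0000).
Qᵀb = (5.3666, 4.0000).
Back-substitute: x_2 = 4.0000/4.0000 = 1.0000.
x_1 = (5.3666 − 2.2361·1.0000)/2.2361 = 1.4000.

x = (1.4000, 1.0000)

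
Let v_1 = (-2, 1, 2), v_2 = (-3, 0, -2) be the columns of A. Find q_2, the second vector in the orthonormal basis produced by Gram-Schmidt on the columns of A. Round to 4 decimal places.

v_1 = (-2, 1, 2); ‖v_1‖ = 3.0000, so q_1 = (-0.6667, 0.3333, 0.6667).
q_1·v_2 = (-0.6667)·(-3) + 0.3333·0 + 0.6667·(-2) = 0.6667.
u_2 = v_2 − 0.6667·q_1 = (-2.5556, -0.2222, -2.4444).
‖u_2‖ = 3.5434, so q_2 = (-0.7212, -0.0627, -0.6899).

q_2 = (-0.7212, -0.0627, -0.6899)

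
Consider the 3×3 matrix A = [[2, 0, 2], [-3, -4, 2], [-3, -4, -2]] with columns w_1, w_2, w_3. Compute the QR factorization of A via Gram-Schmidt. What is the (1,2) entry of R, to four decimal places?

r_{12} = 5.1168

w_1 = (2, -3, -3); ‖w_1‖ = 4.6904, so q_1 = (0.4264, -0.6396, -0.6396).
r_{12} = q_1·w_2 = 5.1168.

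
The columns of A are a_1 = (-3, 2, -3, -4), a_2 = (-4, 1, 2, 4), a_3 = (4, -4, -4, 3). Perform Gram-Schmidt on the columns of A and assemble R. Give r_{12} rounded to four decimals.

a_1 = (-3, 2, -3, -4); ‖a_1‖ = 6.1644, so e_1 = (-0.4867, 0.3244, -0.4867, -0.6489).
r_{12} = e_1·a_2 = -1.2978.

r_{12} = -1.2978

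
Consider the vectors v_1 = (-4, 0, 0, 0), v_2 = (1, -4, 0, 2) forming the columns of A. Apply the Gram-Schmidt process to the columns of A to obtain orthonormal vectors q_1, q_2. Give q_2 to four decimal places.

q_1 = v_1/‖v_1‖ = (-4, 0, 0, 0)/4.0000 = (-1.0000, 0.0000, 0.0000, 0.0000).
r_{12} = q_1·v_2 = -1.0000.
u_2 = v_2 + 1.0000·q_1 = (0.0000, -4.0000, 0.0000, 2.0000).
‖u_2‖ = 4.4721, so q_2 = (0.0000, -0.8944, 0.0000, 0.4472).

q_2 = (0.0000, -0.8944, 0.0000, 0.4472)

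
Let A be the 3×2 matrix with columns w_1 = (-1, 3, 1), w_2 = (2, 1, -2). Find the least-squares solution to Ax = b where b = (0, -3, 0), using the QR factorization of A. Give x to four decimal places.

x = (-0.8571, -0.4286)

w_1 = (-1, 3, 1); ‖w_1‖ = 3.3166, so e_1 = (-0.3015, 0.9045, 0.3015).
e_1·w_2 = (-0.3015)·2 + 0.9045·1 + 0.3015·(-2) = -0.3015.
u_2 = w_2 + 0.3015·e_1 = (1.9091, 1.2727, -1.9091).
‖u_2‖ = 2.9848, so e_2 = (0.6396, 0.4264, -0.6396).
Qᵀb = (-2.7136, -1.2792).
Back-substitute: x_2 = -1.2792/2.9848 = -0.4286.
x_1 = (-2.7136 + 0.3015·(-0.4286))/3.3166 = -0.8571.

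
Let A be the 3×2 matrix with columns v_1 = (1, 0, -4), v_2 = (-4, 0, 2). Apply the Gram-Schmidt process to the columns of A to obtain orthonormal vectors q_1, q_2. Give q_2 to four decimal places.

q_2 = (-0.9701, 0.0000, -0.2425)

q_1 = v_1/‖v_1‖ = (1, 0, -4)/4.1231 = (0.2425, 0.0000, -0.9701).
r_{12} = q_1·v_2 = -2.9104.
u_2 = v_2 + 2.9104·q_1 = (-3.2941, 0.0000, -0.8235).
‖u_2‖ = 3.3955, so q_2 = (-0.9701, 0.0000, -0.2425).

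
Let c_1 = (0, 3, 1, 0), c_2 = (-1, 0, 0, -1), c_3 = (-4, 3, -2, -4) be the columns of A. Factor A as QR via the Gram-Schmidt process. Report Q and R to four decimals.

c_1 = (0, 3, 1, 0); ‖c_1‖ = 3.1623, so e_1 = (0.0000, 0.9487, 0.3162, 0.0000).
e_1·c_2 = 0.0000·(-1) + 0.9487·0 + 0.3162·0 + 0.0000·(-1) = 0.0000.
u_2 = c_2 + 0.0000·e_1 = (-1.0000, 0.0000, 0.0000, -1.0000).
‖u_2‖ = 1.4142, so e_2 = (-0.7071, 0.0000, 0.0000, -0.7071).
e_1·c_3 = 0.0000·(-4) + 0.9487·3 + 0.3162·(-2) + 0.0000·(-4) = 2.2136; e_2·c_3 = (-0.7071)·(-4) + 0.0000·3 + 0.0000·(-2) + (-0.7071)·(-4) = 5.6569.
u_3 = c_3 − 2.2136·e_1 − 5.6569·e_2 = (0.0000, 0.9000, -2.7000, 0.0000).
‖u_3‖ = 2.8460, so e_3 = (0.0000, 0.3162, -0.9487, 0.0000).

Q = [[0.0000, -0.7071, 0.0000], [0.9487, 0.0000, 0.3162], [0.3162, 0.0000, -0.9487], [0.0000, -0.7071, 0.0000]], R = [[3.1623, 0.0000, 2.2136], [0.0000, 1.4142, 5.6569], [0.0000, 0.0000, 2.8460]]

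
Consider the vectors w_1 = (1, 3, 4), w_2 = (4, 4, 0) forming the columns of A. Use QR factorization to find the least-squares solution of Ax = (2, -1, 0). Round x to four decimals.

x = (-0.1667, 0.2083)

q_1 = w_1/‖w_1‖ = (1, 3, 4)/5.0990 = (0.1961, 0.5883, 0.7845).
r_{12} = q_1·w_2 = 3.1379.
u_2 = w_2 − 3.1379·q_1 = (3.3846, 2.1538, -2.4615).
‖u_2‖ = 4.7068, so q_2 = (0.7191, 0.4576, -0.5230).
Qᵀb = (-0.1961, 0.9806).
Back-substitute: x_2 = 0.9806/4.7068 = 0.2083.
x_1 = (-0.1961 − 3.1379·0.2083)/5.0990 = -0.1667.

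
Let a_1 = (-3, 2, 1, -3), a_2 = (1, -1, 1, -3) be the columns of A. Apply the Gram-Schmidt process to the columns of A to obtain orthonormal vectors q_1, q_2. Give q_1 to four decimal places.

a_1 = (-3, 2, 1, -3); ‖a_1‖ = 4.7958, so q_1 = (-0.6255, 0.4170, 0.2085, -0.6255).

q_1 = (-0.6255, 0.4170, 0.2085, -0.6255)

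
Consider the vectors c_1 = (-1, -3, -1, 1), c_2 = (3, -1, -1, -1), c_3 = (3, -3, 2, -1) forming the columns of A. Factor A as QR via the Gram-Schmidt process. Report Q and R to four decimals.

Q = [[-0.2887, 0.8660, 0.1433], [-0.8660, -0.2887, -0.3823], [-0.2887, -0.2887, 0.9079], [0.2887, -0.2887, -0.0956]], R = [[3.4641, 0.0000, 0.8660], [0.0000, 3.4641, 3.1754], [0.0000, 0.0000, 3.4881]]

c_1 = (-1, -3, -1, 1); ‖c_1‖ = 3.4641, so e_1 = (-0.2887, -0.8660, -0.2887, 0.2887).
e_1·c_2 = (-0.2887)·3 + (-0.8660)·(-1) + (-0.2887)·(-1) + 0.2887·(-1) = 0.0000.
u_2 = c_2 + 0.0000·e_1 = (3.0000, -1.0000, -1.0000, -1.0000).
‖u_2‖ = 3.4641, so e_2 = (0.8660, -0.2887, -0.2887, -0.2887).
e_1·c_3 = (-0.2887)·3 + (-0.8660)·(-3) + (-0.2887)·2 + 0.2887·(-1) = 0.8660; e_2·c_3 = 0.8660·3 + (-0.2887)·(-3) + (-0.2887)·2 + (-0.2887)·(-1) = 3.1754.
u_3 = c_3 − 0.8660·e_1 − 3.1754·e_2 = (0.5000, -1.3333, 3.1667, -0.3333).
‖u_3‖ = 3.4881, so e_3 = (0.1433, -0.3823, 0.9079, -0.0956).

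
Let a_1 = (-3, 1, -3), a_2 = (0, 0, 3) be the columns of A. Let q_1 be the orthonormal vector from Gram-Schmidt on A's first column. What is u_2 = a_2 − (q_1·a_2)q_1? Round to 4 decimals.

q_1 = a_1/‖a_1‖ = (-3, 1, -3)/4.3589 = (-0.6882, 0.2294, -0.6882).
r_{12} = q_1·a_2 = -2.0647.
u_2 = a_2 + 2.0647·q_1 = (-1.4211, 0.4737, 1.5789).

u_2 = (-1.4211, 0.4737, 1.5789)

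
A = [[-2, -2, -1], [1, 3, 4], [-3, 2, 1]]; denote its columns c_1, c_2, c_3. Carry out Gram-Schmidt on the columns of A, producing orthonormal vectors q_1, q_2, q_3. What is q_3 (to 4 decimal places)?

q_3 = (0.7145, 0.6496, -0.2598)

c_1 = (-2, 1, -3); ‖c_1‖ = 3.7417, so q_1 = (-0.5345, 0.2673, -0.8018).
q_1·c_2 = (-0.5345)·(-2) + 0.2673·3 + (-0.8018)·2 = 0.2673.
u_2 = c_2 − 0.2673·q_1 = (-1.8571, 2.9286, 2.2143).
‖u_2‖ = 4.1144, so q_2 = (-0.4514, 0.7118, 0.5382).
q_1·c_3 = (-0.5345)·(-1) + 0.2673·4 + (-0.8018)·1 = 0.8018; q_2·c_3 = (-0.4514)·(-1) + 0.7118·4 + 0.5382·1 = 3.8367.
u_3 = c_3 − 0.8018·q_1 − 3.8367·q_2 = (1.1603, 1.0549, -0.4219).
‖u_3‖ = 1.6239, so q_3 = (0.7145, 0.6496, -0.2598).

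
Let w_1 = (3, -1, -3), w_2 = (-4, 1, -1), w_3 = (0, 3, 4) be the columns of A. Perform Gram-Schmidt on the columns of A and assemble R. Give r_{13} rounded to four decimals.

r_{13} = -3.4412

w_1 = (3, -1, -3); ‖w_1‖ = 4.3589, so e_1 = (0.6882, -0.2294, -0.6882).
r_{13} = e_1·w_3 = -3.4412.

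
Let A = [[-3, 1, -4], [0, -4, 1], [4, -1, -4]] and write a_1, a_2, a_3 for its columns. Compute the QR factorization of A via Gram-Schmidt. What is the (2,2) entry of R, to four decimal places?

r_{22} = 4.0050

a_1 = (-3, 0, 4); ‖a_1‖ = 5.0000, so e_1 = (-0.6000, 0.0000, 0.8000).
e_1·a_2 = (-0.6000)·1 + 0.0000·(-4) + 0.8000·(-1) = -1.4000.
u_2 = a_2 + 1.4000·e_1 = (0.1600, -4.0000, 0.1200).
r_{22} = ‖u_2‖ = 4.0050.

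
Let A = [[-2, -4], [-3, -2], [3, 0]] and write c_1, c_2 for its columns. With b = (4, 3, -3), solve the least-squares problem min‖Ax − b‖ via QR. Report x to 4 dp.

x = (-0.8689, -0.4918)

c_1 = (-2, -3, 3); ‖c_1‖ = 4.6904, so q_1 = (-0.4264, -0.6396, 0.6396).
q_1·c_2 = (-0.4264)·(-4) + (-0.6396)·(-2) + 0.6396·0 = 2.9848.
u_2 = c_2 − 2.9848·q_1 = (-2.7273, -0.0909, -1.9091).
‖u_2‖ = 3.3303, so q_2 = (-0.8189, -0.0273, -0.5732).
Qᵀb = (-5.5432, -1.6379).
Back-substitute: x_2 = -1.6379/3.3303 = -0.4918.
x_1 = (-5.5432 − 2.9848·(-0.4918))/4.6904 = -0.8689.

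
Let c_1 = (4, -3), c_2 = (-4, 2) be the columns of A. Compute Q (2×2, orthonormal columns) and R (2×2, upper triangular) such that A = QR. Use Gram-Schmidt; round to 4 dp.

q_1 = c_1/‖c_1‖ = (4, -3)/5.0000 = (0.8000, -0.6000).
r_{12} = q_1·c_2 = -4.4000.
u_2 = c_2 + 4.4000·q_1 = (-0.4800, -0.6400).
‖u_2‖ = 0.8000, so q_2 = (-0.6000, -0.8000).

Q = [[0.8000, -0.6000], [-0.6000, -0.8000]], R = [[5.0000, -4.4000], [0.0000, 0.8000]]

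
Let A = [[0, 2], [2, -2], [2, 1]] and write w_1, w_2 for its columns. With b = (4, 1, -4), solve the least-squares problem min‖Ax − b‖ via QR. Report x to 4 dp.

e_1 = w_1/‖w_1‖ = (0, 2, 2)/2.8284 = (0.0000, 0.7071, 0.7071).
r_{12} = e_1·w_2 = -0.7071.
u_2 = w_2 + 0.7071·e_1 = (2.0000, -1.5000, 1.5000).
‖u_2‖ = 2.9155, so e_2 = (0.6860, -0.5145, 0.5145).
Qᵀb = (-2.1213, 0.1715).
Back-substitute: x_2 = 0.1715/2.9155 = 0.0588.
x_1 = (-2.1213 + 0.7071·0.0588)/2.8284 = -0.7353.

x = (-0.7353, 0.0588)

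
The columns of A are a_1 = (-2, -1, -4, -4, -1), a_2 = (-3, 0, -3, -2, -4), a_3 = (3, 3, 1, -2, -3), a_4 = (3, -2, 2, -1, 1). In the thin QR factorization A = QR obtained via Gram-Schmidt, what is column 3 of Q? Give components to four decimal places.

q_3 = (0.6326, 0.4842, 0.1335, -0.4882, -0.3304)

a_1 = (-2, -1, -4, -4, -1); ‖a_1‖ = 6.1644, so q_1 = (-0.3244, -0.1622, -0.6489, -0.6489, -0.1622).
q_1·a_2 = (-0.3244)·(-3) + (-0.1622)·0 + (-0.6489)·(-3) + (-0.6489)·(-2) + (-0.1622)·(-4) = 4.8666.
u_2 = a_2 − 4.8666·q_1 = (-1.4211, 0.7895, 0.1579, 1.1579, -3.2105).
‖u_2‖ = 3.7836, so q_2 = (-0.3756, 0.2087, 0.0417, 0.3060, -0.8485).
q_1·a_3 = (-0.3244)·3 + (-0.1622)·3 + (-0.6489)·1 + (-0.6489)·(-2) + (-0.1622)·(-3) = -0.3244; q_2·a_3 = (-0.3756)·3 + 0.2087·3 + 0.0417·1 + 0.3060·(-2) + (-0.8485)·(-3) = 1.4745.
u_3 = a_3 + 0.3244·q_1 − 1.4745·q_2 = (3.4485, 2.6397, 0.7279, -2.6618, -1.8015).
‖u_3‖ = 5.4517, so q_3 = (0.6326, 0.4842, 0.1335, -0.4882, -0.3304).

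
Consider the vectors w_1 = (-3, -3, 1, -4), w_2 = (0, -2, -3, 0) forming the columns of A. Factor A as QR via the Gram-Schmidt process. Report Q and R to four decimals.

w_1 = (-3, -3, 1, -4); ‖w_1‖ = 5.9161, so q_1 = (-0.5071, -0.5071, 0.1690, -0.6761).
q_1·w_2 = (-0.5071)·0 + (-0.5071)·(-2) + 0.1690·(-3) + (-0.6761)·0 = 0.5071.
u_2 = w_2 − 0.5071·q_1 = (0.2571, -1.7429, -3.0857, 0.3429).
‖u_2‖ = 3.5697, so q_2 = (0.0720, -0.4882, -0.8644, 0.0960).

Q = [[-0.5071, 0.0720], [-0.5071, -0.4882], [0.1690, -0.8644], [-0.6761, 0.0960]], R = [[5.9161, 0.5071], [0.0000, 3.5697]]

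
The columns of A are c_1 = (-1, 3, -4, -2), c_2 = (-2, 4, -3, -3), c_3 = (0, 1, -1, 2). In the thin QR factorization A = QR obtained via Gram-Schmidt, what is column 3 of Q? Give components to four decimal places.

e_3 = (-0.2044, 0.5477, 0.0572, 0.8093)

e_1 = c_1/‖c_1‖ = (-1, 3, -4, -2)/5.4772 = (-0.1826, 0.5477, -0.7303, -0.3651).
r_{12} = e_1·c_2 = 5.8424.
u_2 = c_2 − 5.8424·e_1 = (-0.9333, 0.8000, 1.2667, -0.8667).
‖u_2‖ = 1.9664, so e_2 = (-0.4746, 0.4068, 0.6442, -0.4407).
r_{13} = e_1·c_3 = 0.5477; r_{23} = e_2·c_3 = -1.1188.
u_3 = c_3 − 0.5477·e_1 + 1.1188·e_2 = (-0.4310, 1.1552, 0.1207, 1.7069).
‖u_3‖ = 2.1091, so e_3 = (-0.2044, 0.5477, 0.0572, 0.8093).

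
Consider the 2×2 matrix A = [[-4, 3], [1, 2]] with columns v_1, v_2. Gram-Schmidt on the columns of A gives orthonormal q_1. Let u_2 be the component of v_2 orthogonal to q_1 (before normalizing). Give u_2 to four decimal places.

v_1 = (-4, 1); ‖v_1‖ = 4.1231, so q_1 = (-0.9701, 0.2425).
q_1·v_2 = (-0.9701)·3 + 0.2425·2 = -2.4254.
u_2 = v_2 + 2.4254·q_1 = (0.6471, 2.5882).

u_2 = (0.6471, 2.5882)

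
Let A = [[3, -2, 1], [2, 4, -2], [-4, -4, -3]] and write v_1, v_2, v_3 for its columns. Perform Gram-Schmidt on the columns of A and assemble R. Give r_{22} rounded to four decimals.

e_1 = v_1/‖v_1‖ = (3, 2, -4)/5.3852 = (0.5571, 0.3714, -0.7428).
r_{12} = e_1·v_2 = 3.3425.
u_2 = v_2 − 3.3425·e_1 = (-3.8621, 2.7586, -1.5172).
r_{22} = ‖u_2‖ = 4.9827.

r_{22} = 4.9827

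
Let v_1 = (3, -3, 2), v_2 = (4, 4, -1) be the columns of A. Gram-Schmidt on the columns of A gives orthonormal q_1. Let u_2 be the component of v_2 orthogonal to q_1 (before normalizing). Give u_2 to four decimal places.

u_2 = (4.2727, 3.7273, -0.8182)

q_1 = v_1/‖v_1‖ = (3, -3, 2)/4.6904 = (0.6396, -0.6396, 0.4264).
r_{12} = q_1·v_2 = -0.4264.
u_2 = v_2 + 0.4264·q_1 = (4.2727, 3.7273, -0.8182).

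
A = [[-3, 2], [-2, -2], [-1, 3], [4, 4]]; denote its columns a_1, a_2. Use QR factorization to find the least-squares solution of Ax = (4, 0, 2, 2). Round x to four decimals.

x = (-0.5063, 0.8354)

a_1 = (-3, -2, -1, 4); ‖a_1‖ = 5.4772, so e_1 = (-0.5477, -0.3651, -0.1826, 0.7303).
e_1·a_2 = (-0.5477)·2 + (-0.3651)·(-2) + (-0.1826)·3 + 0.7303·4 = 2.0083.
u_2 = a_2 − 2.0083·e_1 = (3.1000, -1.2667, 3.3667, 2.5333).
‖u_2‖ = 5.3821, so e_2 = (0.5760, -0.2353, 0.6255, 0.4707).
Qᵀb = (-1.0954, 4.4964).
Back-substitute: x_2 = 4.4964/5.3821 = 0.8354.
x_1 = (-1.0954 − 2.0083·0.8354)/5.4772 = -0.5063.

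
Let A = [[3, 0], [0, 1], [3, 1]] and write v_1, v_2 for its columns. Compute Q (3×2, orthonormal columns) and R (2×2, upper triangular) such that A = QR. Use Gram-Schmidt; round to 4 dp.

e_1 = v_1/‖v_1‖ = (3, 0, 3)/4.2426 = (0.7071, 0.0000, 0.7071).
r_{12} = e_1·v_2 = 0.7071.
u_2 = v_2 − 0.7071·e_1 = (-0.5000, 1.0000, 0.5000).
‖u_2‖ = 1.2247, so e_2 = (-0.4082, 0.8165, 0.4082).

Q = [[0.7071, -0.4082], [0.0000, 0.8165], [0.7071, 0.4082]], R = [[4.2426, 0.7071], [0.0000, 1.2247]]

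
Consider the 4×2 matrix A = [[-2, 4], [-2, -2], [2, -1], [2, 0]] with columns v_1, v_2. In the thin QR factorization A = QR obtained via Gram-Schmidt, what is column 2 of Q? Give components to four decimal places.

e_2 = (0.7506, -0.6351, -0.0577, 0.1732)

v_1 = (-2, -2, 2, 2); ‖v_1‖ = 4.0000, so e_1 = (-0.5000, -0.5000, 0.5000, 0.5000).
e_1·v_2 = (-0.5000)·4 + (-0.5000)·(-2) + 0.5000·(-1) + 0.5000·0 = -1.5000.
u_2 = v_2 + 1.5000·e_1 = (3.2500, -2.7500, -0.2500, 0.7500).
‖u_2‖ = 4.3301, so e_2 = (0.7506, -0.6351, -0.0577, 0.1732).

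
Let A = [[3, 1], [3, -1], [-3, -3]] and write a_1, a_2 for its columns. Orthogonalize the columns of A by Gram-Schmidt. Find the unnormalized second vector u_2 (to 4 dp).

u_2 = (0.0000, -2.0000, -2.0000)

a_1 = (3, 3, -3); ‖a_1‖ = 5.1962, so q_1 = (0.5774, 0.5774, -0.5774).
q_1·a_2 = 0.5774·1 + 0.5774·(-1) + (-0.5774)·(-3) = 1.7321.
u_2 = a_2 − 1.7321·q_1 = (0.0000, -2.0000, -2.0000).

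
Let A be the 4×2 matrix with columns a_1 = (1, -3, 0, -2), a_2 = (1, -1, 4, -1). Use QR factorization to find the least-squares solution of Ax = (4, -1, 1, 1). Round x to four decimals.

a_1 = (1, -3, 0, -2); ‖a_1‖ = 3.7417, so q_1 = (0.2673, -0.8018, 0.0000, -0.5345).
q_1·a_2 = 0.2673·1 + (-0.8018)·(-1) + 0.0000·4 + (-0.5345)·(-1) = 1.6036.
u_2 = a_2 − 1.6036·q_1 = (0.5714, 0.2857, 4.0000, -0.1429).
‖u_2‖ = 4.0532, so q_2 = (0.1410, 0.0705, 0.9869, -0.0352).
Qᵀb = (1.3363, 1.4451).
Back-substitute: x_2 = 1.4451/4.0532 = 0.3565.
x_1 = (1.3363 − 1.6036·0.3565)/3.7417 = 0.2043.

x = (0.2043, 0.3565)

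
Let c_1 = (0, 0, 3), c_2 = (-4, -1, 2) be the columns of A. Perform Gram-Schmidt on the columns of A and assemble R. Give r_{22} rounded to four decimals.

r_{22} = 4.1231

c_1 = (0, 0, 3); ‖c_1‖ = 3.0000, so q_1 = (0.0000, 0.0000, 1.0000).
q_1·c_2 = 0.0000·(-4) + 0.0000·(-1) + 1.0000·2 = 2.0000.
u_2 = c_2 − 2.0000·q_1 = (-4.0000, -1.0000, 0.0000).
r_{22} = ‖u_2‖ = 4.1231.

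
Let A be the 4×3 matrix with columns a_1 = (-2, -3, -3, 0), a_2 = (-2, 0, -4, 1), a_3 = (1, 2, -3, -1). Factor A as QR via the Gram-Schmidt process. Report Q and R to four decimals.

Q = [[-0.4264, -0.1783, 0.5688], [-0.6396, 0.7130, 0.0755], [-0.6396, -0.5942, -0.4547], [0.0000, 0.3268, -0.6812]], R = [[4.6904, 3.4112, 0.2132], [0.0000, 3.0600, 2.7035], [0.0000, 0.0000, 2.7651]]

q_1 = a_1/‖a_1‖ = (-2, -3, -3, 0)/4.6904 = (-0.4264, -0.6396, -0.6396, 0.0000).
r_{12} = q_1·a_2 = 3.4112.
u_2 = a_2 − 3.4112·q_1 = (-0.5455, 2.1818, -1.8182, 1.0000).
‖u_2‖ = 3.0600, so q_2 = (-0.1783, 0.7130, -0.5942, 0.3268).
r_{13} = q_1·a_3 = 0.2132; r_{23} = q_2·a_3 = 2.7035.
u_3 = a_3 − 0.2132·q_1 − 2.7035·q_2 = (1.5728, 0.2087, -1.2573, -1.8835).
‖u_3‖ = 2.7651, so q_3 = (0.5688, 0.0755, -0.4547, -0.6812).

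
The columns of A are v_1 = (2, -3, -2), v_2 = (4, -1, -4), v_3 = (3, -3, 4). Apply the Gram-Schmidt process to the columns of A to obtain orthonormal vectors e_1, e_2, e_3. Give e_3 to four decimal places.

v_1 = (2, -3, -2); ‖v_1‖ = 4.1231, so e_1 = (0.4851, -0.7276, -0.4851).
e_1·v_2 = 0.4851·4 + (-0.7276)·(-1) + (-0.4851)·(-4) = 4.6082.
u_2 = v_2 − 4.6082·e_1 = (1.7647, 2.3529, -1.7647).
‖u_2‖ = 3.4300, so e_2 = (0.5145, 0.6860, -0.5145).
e_1·v_3 = 0.4851·3 + (-0.7276)·(-3) + (-0.4851)·4 = 1.6977; e_2·v_3 = 0.5145·3 + 0.6860·(-3) + (-0.5145)·4 = -2.5725.
u_3 = v_3 − 1.6977·e_1 + 2.5725·e_2 = (3.5000, 0.0000, 3.5000).
‖u_3‖ = 4.9497, so e_3 = (0.7071, 0.0000, 0.7071).

e_3 = (0.7071, 0.0000, 0.7071)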